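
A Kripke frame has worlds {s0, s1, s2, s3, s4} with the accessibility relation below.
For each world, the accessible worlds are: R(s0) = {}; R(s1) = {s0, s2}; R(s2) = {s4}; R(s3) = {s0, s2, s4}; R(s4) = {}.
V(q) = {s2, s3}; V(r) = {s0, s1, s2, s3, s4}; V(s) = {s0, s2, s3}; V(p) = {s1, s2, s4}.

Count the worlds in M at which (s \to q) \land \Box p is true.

2

Let φ = (s \to q) \land \Box p. Evaluate φ at each world:
  s0 (successors ∅): φ is false.
  s1 (successors {s0, s2}): φ is false.
  s2 (successors {s4}): φ is true.
  s3 (successors {s0, s2, s4}): φ is false.
  s4 (successors ∅): φ is true.
For instance, at s3:
  At s3: s \to q is true, \Box p is false, so (s \to q) \land \Box p is false.
    At s3: \Box p requires p at every successor {s0, s2, s4}.
      p fails at s0, so \Box p is false at s3.
Satisfying worlds: {s2, s4}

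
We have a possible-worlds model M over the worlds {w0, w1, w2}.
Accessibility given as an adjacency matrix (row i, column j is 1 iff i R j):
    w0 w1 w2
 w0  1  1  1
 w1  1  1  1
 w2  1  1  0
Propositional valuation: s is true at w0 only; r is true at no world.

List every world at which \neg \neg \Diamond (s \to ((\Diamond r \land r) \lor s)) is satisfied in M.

Let φ = \neg \neg \Diamond (s \to ((\Diamond r \land r) \lor s)). Evaluate φ at each world:
  w0 (successors {w0, w1, w2}): φ is true.
  w1 (successors {w0, w1, w2}): φ is true.
  w2 (successors {w0, w1}): φ is true.
For instance, at w1:
  At w1: \neg \Diamond (s \to ((\Diamond r \land r) \lor s)) is false, so \neg \neg \Diamond (s \to ((\Diamond r \land r) \lor s)) is true.
    At w1: \Diamond (s \to ((\Diamond r \land r) \lor s)) is true, so \neg \Diamond (s \to ((\Diamond r \land r) \lor s)) is false.
      At w1: \Diamond (s \to ((\Diamond r \land r) \lor s)) requires s \to ((\Diamond r \land r) \lor s) at some successor in {w0, w1, w2}.
        s \to ((\Diamond r \land r) \lor s) holds at w0, so \Diamond (s \to ((\Diamond r \land r) \lor s)) is true at w1.
Satisfying worlds: {w0, w1, w2}

w0, w1, w2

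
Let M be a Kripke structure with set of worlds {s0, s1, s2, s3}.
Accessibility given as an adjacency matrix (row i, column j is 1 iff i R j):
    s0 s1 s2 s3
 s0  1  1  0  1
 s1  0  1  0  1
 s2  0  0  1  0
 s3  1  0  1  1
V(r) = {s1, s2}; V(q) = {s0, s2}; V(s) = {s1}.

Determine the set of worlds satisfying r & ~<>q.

s1

Recall that <>ψ holds at a world iff ψ holds at some accessible world.
Let φ = r & ~<>q. Evaluate φ at each world:
  s0 (successors {s0, s1, s3}): φ is false.
  s1 (successors {s1, s3}): φ is true.
  s2 (successors {s2}): φ is false.
  s3 (successors {s0, s2, s3}): φ is false.
For instance, at s3:
  At s3: r is false, ~<>q is false, so r & ~<>q is false.
    At s3: <>q is true, so ~<>q is false.
      At s3: <>q requires q at some successor in {s0, s2, s3}.
        q holds at s0, so <>q is true at s3.
Satisfying worlds: {s1}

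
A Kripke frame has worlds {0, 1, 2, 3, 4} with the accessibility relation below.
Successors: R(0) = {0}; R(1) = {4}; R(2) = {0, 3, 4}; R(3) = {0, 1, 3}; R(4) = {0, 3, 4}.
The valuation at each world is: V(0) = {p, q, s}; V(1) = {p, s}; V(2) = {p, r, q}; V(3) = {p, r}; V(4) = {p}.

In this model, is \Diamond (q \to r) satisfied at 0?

At 0: \Diamond (q \to r) requires q \to r at some successor in {0}.
  At 0: q \to r is false.
So \Diamond (q \to r) is false at 0.

No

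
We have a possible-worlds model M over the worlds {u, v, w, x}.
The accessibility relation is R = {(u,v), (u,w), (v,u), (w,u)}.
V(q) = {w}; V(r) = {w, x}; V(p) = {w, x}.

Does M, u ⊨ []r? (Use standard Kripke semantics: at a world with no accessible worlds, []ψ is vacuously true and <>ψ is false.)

At u: []r requires r at every successor {v, w}.
  r fails at v, so []r is false at u.

No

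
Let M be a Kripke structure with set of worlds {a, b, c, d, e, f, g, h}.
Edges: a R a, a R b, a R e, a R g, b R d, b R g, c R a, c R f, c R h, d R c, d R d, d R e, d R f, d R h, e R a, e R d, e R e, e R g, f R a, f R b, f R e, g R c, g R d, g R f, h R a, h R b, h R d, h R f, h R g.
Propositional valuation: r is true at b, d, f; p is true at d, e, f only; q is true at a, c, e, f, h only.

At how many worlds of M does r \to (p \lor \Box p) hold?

7

Let φ = r \to (p \lor \Box p). Evaluate φ at each world:
  a (successors {a, b, e, g}): φ is true.
  b (successors {d, g}): φ is false.
  c (successors {a, f, h}): φ is true.
  d (successors {c, d, e, f, h}): φ is true.
  e (successors {a, d, e, g}): φ is true.
  f (successors {a, b, e}): φ is true.
  g (successors {c, d, f}): φ is true.
  h (successors {a, b, d, f, g}): φ is true.
For instance, at e:
  At e: r is false, p \lor \Box p is true, so r \to (p \lor \Box p) is true.
    At e: p is true, \Box p is false, so p \lor \Box p is true.
      At e: \Box p requires p at every successor {a, d, e, g}.
        p fails at a, so \Box p is false at e.
Satisfying worlds: {a, c, d, e, f, g, h}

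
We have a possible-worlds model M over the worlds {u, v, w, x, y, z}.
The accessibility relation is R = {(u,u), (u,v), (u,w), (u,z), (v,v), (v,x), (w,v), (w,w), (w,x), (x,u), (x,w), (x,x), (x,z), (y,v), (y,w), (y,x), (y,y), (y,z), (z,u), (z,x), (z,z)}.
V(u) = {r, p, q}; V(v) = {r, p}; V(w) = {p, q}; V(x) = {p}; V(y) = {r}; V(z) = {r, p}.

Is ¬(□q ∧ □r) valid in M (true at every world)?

Yes

Recall that □ψ holds at a world iff ψ holds at every accessible world, and ◇ψ holds iff ψ holds at some accessible world.
Let φ = ¬(□q ∧ □r). Evaluate φ at each world:
  u (successors {u, v, w, z}): φ is true.
  v (successors {v, x}): φ is true.
  w (successors {v, w, x}): φ is true.
  x (successors {u, w, x, z}): φ is true.
  y (successors {v, w, x, y, z}): φ is true.
  z (successors {u, x, z}): φ is true.
For instance, at z:
  At z: □q ∧ □r is false, so ¬(□q ∧ □r) is true.
    At z: □q is false, □r is false, so □q ∧ □r is false.
      At z: □q requires q at every successor {u, x, z}.
        q fails at x, so □q is false at z.
      At z: □r requires r at every successor {u, x, z}.
        r fails at x, so □r is false at z.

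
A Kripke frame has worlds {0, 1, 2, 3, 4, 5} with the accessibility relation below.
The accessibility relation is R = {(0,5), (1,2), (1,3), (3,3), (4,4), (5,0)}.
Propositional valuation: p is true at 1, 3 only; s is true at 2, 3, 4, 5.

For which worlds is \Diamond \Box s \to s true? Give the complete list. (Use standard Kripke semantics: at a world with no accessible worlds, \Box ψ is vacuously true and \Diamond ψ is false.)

0, 2, 3, 4, 5

Let φ = \Diamond \Box s \to s. Evaluate φ at each world:
  0 (successors {5}): φ is true.
  1 (successors {2, 3}): φ is false.
  2 (successors ∅): φ is true.
  3 (successors {3}): φ is true.
  4 (successors {4}): φ is true.
  5 (successors {0}): φ is true.
For instance, at 5:
  At 5: \Diamond \Box s is true, s is true, so \Diamond \Box s \to s is true.
    At 5: \Diamond \Box s requires \Box s at some successor in {0}.
      \Box s holds at 0, so \Diamond \Box s is true at 5.
Satisfying worlds: {0, 2, 3, 4, 5}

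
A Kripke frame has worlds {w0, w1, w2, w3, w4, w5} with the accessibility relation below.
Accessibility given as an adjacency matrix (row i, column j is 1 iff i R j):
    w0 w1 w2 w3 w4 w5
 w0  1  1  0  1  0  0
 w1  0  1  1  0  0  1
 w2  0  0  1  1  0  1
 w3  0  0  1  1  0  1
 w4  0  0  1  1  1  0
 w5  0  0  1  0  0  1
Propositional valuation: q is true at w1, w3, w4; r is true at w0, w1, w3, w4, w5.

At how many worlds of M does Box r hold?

Let φ = Box r. Evaluate φ at each world:
  w0 (successors {w0, w1, w3}): φ is true.
  w1 (successors {w1, w2, w5}): φ is false.
  w2 (successors {w2, w3, w5}): φ is false.
  w3 (successors {w2, w3, w5}): φ is false.
  w4 (successors {w2, w3, w4}): φ is false.
  w5 (successors {w2, w5}): φ is false.
For instance, at w0:
  At w0: Box r requires r at every successor {w0, w1, w3}.
    At w0: r is true.
    At w1: r is true.
    At w3: r is true.
  So Box r is true at w0.
Satisfying worlds: {w0}

1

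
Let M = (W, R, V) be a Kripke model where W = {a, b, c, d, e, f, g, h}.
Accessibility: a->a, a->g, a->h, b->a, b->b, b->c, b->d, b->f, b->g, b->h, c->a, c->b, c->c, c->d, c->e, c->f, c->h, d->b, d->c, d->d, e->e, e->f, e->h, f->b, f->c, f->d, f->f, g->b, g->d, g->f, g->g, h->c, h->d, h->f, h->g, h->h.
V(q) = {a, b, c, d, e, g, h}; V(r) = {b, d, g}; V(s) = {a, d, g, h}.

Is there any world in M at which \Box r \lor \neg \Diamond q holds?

No

Let φ = \Box r \lor \neg \Diamond q. Evaluate φ at each world:
  a (successors {a, g, h}): φ is false.
  b (successors {a, b, c, d, f, g, h}): φ is false.
  c (successors {a, b, c, d, e, f, h}): φ is false.
  d (successors {b, c, d}): φ is false.
  e (successors {e, f, h}): φ is false.
  f (successors {b, c, d, f}): φ is false.
  g (successors {b, d, f, g}): φ is false.
  h (successors {c, d, f, g, h}): φ is false.
For instance, at f:
  At f: \Box r is false, \neg \Diamond q is false, so \Box r \lor \neg \Diamond q is false.
    At f: \Box r requires r at every successor {b, c, d, f}.
      r fails at c, so \Box r is false at f.
    At f: \Diamond q is true, so \neg \Diamond q is false.
      At f: \Diamond q requires q at some successor in {b, c, d, f}.
        q holds at b, so \Diamond q is true at f.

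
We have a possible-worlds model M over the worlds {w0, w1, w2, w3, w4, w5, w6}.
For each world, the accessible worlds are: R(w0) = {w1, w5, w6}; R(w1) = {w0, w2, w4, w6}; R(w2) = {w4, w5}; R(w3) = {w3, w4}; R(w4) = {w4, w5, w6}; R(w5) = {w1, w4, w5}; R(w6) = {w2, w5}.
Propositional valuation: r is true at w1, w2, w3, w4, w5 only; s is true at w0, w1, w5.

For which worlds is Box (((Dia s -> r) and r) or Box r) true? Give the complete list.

w0, w2, w3, w4, w5, w6

Let φ = Box (((Dia s -> r) and r) or Box r). Evaluate φ at each world:
  w0 (successors {w1, w5, w6}): φ is true.
  w1 (successors {w0, w2, w4, w6}): φ is false.
  w2 (successors {w4, w5}): φ is true.
  w3 (successors {w3, w4}): φ is true.
  w4 (successors {w4, w5, w6}): φ is true.
  w5 (successors {w1, w4, w5}): φ is true.
  w6 (successors {w2, w5}): φ is true.
For instance, at w3:
  At w3: Box (((Dia s -> r) and r) or Box r) requires ((Dia s -> r) and r) or Box r at every successor {w3, w4}.
      At w3: (Dia s -> r) and r is true, Box r is true, so ((Dia s -> r) and r) or Box r is true.
      At w4: (Dia s -> r) and r is true, Box r is false, so ((Dia s -> r) and r) or Box r is true.
  So Box (((Dia s -> r) and r) or Box r) is true at w3.
Satisfying worlds: {w0, w2, w3, w4, w5, w6}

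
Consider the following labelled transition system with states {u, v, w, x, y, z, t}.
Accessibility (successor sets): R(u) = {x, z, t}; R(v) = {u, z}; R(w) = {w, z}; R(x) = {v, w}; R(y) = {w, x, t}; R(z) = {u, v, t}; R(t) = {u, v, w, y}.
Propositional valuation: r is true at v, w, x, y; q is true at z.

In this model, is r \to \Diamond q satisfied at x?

No

Recall that \Diamond ψ holds at a world iff ψ holds at some accessible world.
At x: r is true, \Diamond q is false, so r \to \Diamond q is false.
  At x: \Diamond q requires q at some successor in {v, w}.
    At v: q is false.
    At w: q is false.
  So \Diamond q is false at x.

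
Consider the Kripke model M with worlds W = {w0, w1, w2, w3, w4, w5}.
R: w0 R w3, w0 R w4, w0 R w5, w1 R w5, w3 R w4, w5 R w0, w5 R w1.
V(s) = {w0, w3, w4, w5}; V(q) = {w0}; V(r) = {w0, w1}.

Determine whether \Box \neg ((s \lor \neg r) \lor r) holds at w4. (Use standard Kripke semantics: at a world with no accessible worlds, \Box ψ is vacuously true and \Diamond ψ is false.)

Recall that \Box ψ holds at a world iff ψ holds at every accessible world, and \Diamond ψ holds iff ψ holds at some accessible world.
At w4: no accessible worlds, so \Box \neg ((s \lor \neg r) \lor r) holds vacuously.

Yes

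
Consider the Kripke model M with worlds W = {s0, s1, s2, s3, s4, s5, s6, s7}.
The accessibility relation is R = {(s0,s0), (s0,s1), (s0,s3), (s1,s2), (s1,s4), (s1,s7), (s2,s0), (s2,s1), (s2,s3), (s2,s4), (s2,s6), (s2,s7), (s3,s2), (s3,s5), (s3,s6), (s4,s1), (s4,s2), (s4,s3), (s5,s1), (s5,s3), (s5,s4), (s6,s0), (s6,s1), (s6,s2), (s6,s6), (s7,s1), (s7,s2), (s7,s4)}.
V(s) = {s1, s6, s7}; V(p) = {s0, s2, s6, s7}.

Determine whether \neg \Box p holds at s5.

At s5: \Box p is false, so \neg \Box p is true.
  At s5: \Box p requires p at every successor {s1, s3, s4}.
    p fails at s1, so \Box p is false at s5.

Yes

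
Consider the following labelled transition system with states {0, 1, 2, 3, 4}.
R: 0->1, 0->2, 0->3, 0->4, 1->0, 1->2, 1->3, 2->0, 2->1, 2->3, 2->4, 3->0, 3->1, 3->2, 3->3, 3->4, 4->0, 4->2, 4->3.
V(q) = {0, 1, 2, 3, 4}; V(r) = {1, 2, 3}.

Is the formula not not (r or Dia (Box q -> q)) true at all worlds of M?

Yes

Let φ = not not (r or Dia (Box q -> q)). Evaluate φ at each world:
  0 (successors {1, 2, 3, 4}): φ is true.
  1 (successors {0, 2, 3}): φ is true.
  2 (successors {0, 1, 3, 4}): φ is true.
  3 (successors {0, 1, 2, 3, 4}): φ is true.
  4 (successors {0, 2, 3}): φ is true.
For instance, at 0:
  At 0: not (r or Dia (Box q -> q)) is false, so not not (r or Dia (Box q -> q)) is true.
    At 0: r or Dia (Box q -> q) is true, so not (r or Dia (Box q -> q)) is false.
      At 0: r is false, Dia (Box q -> q) is true, so r or Dia (Box q -> q) is true.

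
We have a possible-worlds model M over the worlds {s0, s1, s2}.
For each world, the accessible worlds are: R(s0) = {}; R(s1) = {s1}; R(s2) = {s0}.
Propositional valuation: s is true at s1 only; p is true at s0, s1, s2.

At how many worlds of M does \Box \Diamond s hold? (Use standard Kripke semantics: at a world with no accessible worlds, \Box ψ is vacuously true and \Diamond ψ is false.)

Let φ = \Box \Diamond s. Evaluate φ at each world:
  s0 (successors ∅): φ is true.
  s1 (successors {s1}): φ is true.
  s2 (successors {s0}): φ is false.
For instance, at s1:
  At s1: \Box \Diamond s requires \Diamond s at every successor {s1}.
      At s1: \Diamond s requires s at some successor in {s1}.
        s holds at s1, so \Diamond s is true at s1.
  So \Box \Diamond s is true at s1.
Satisfying worlds: {s0, s1}

2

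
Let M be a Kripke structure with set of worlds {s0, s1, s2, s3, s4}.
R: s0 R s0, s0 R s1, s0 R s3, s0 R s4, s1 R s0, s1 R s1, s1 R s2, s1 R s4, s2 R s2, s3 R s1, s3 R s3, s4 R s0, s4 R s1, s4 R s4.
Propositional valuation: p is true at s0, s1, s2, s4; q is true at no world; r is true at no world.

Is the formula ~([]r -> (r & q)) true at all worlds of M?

No

Let φ = ~([]r -> (r & q)). Evaluate φ at each world:
  s0 (successors {s0, s1, s3, s4}): φ is false.
  s1 (successors {s0, s1, s2, s4}): φ is false.
  s2 (successors {s2}): φ is false.
  s3 (successors {s1, s3}): φ is false.
  s4 (successors {s0, s1, s4}): φ is false.
Detail at s0 (counterexample):
  At s0: []r -> (r & q) is true, so ~([]r -> (r & q)) is false.
    At s0: []r is false, r & q is false, so []r -> (r & q) is true.
      At s0: []r requires r at every successor {s0, s1, s3, s4}.
        r fails at s0, so []r is false at s0.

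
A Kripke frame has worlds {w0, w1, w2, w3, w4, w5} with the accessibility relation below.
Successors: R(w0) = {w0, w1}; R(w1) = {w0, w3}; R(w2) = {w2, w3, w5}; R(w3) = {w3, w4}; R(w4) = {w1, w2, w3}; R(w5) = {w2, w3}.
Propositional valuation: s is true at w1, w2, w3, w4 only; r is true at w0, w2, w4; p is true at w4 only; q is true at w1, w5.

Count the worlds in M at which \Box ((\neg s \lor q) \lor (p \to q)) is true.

Let φ = \Box ((\neg s \lor q) \lor (p \to q)). Evaluate φ at each world:
  w0 (successors {w0, w1}): φ is true.
  w1 (successors {w0, w3}): φ is true.
  w2 (successors {w2, w3, w5}): φ is true.
  w3 (successors {w3, w4}): φ is false.
  w4 (successors {w1, w2, w3}): φ is true.
  w5 (successors {w2, w3}): φ is true.
For instance, at w5:
  At w5: \Box ((\neg s \lor q) \lor (p \to q)) requires (\neg s \lor q) \lor (p \to q) at every successor {w2, w3}.
    At w2: (\neg s \lor q) \lor (p \to q) is true.
    At w3: (\neg s \lor q) \lor (p \to q) is true.
  So \Box ((\neg s \lor q) \lor (p \to q)) is true at w5.
Satisfying worlds: {w0, w1, w2, w4, w5}

5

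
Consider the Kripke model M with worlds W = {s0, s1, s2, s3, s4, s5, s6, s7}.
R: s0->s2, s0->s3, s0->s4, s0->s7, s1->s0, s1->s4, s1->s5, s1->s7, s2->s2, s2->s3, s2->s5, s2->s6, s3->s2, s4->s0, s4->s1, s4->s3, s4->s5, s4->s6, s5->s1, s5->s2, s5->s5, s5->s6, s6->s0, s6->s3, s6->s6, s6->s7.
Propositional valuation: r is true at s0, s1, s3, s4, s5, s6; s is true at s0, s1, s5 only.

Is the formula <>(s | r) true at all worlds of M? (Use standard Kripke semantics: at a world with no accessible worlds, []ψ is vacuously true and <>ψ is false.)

Let φ = <>(s | r). Evaluate φ at each world:
  s0 (successors {s2, s3, s4, s7}): φ is true.
  s1 (successors {s0, s4, s5, s7}): φ is true.
  s2 (successors {s2, s3, s5, s6}): φ is true.
  s3 (successors {s2}): φ is false.
  s4 (successors {s0, s1, s3, s5, s6}): φ is true.
  s5 (successors {s1, s2, s5, s6}): φ is true.
  s6 (successors {s0, s3, s6, s7}): φ is true.
  s7 (successors ∅): φ is false.
Detail at s3 (counterexample):
  At s3: <>(s | r) requires s | r at some successor in {s2}.
    At s2: s | r is false.
  So <>(s | r) is false at s3.

No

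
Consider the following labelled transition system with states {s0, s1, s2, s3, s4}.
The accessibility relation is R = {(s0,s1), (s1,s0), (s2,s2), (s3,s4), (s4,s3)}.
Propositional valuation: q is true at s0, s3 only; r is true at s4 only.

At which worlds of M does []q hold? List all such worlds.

s1, s4

Let φ = []q. Evaluate φ at each world:
  s0 (successors {s1}): φ is false.
  s1 (successors {s0}): φ is true.
  s2 (successors {s2}): φ is false.
  s3 (successors {s4}): φ is false.
  s4 (successors {s3}): φ is true.
For instance, at s4:
  At s4: []q requires q at every successor {s3}.
    At s3: q is true.
  So []q is true at s4.
Satisfying worlds: {s1, s4}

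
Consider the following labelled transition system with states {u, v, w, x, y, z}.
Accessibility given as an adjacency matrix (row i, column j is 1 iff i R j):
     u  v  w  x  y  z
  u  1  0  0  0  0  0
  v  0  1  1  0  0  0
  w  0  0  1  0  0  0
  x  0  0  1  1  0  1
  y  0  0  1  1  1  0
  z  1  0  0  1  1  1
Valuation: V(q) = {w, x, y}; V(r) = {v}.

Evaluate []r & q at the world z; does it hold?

At z: []r is false, q is false, so []r & q is false.
  At z: []r requires r at every successor {u, x, y, z}.
    r fails at u, so []r is false at z.

No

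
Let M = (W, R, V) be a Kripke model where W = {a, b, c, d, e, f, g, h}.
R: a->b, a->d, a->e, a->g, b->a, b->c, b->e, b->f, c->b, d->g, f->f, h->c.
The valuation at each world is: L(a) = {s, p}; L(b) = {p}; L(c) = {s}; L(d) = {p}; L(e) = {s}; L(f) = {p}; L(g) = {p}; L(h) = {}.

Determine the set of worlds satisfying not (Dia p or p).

Let φ = not (Dia p or p). Evaluate φ at each world:
  a (successors {b, d, e, g}): φ is false.
  b (successors {a, c, e, f}): φ is false.
  c (successors {b}): φ is false.
  d (successors {g}): φ is false.
  e (successors ∅): φ is true.
  f (successors {f}): φ is false.
  g (successors ∅): φ is false.
  h (successors {c}): φ is true.
For instance, at c:
  At c: Dia p or p is true, so not (Dia p or p) is false.
    At c: Dia p is true, p is false, so Dia p or p is true.
      At c: Dia p requires p at some successor in {b}.
        p holds at b, so Dia p is true at c.
Satisfying worlds: {e, h}

e, h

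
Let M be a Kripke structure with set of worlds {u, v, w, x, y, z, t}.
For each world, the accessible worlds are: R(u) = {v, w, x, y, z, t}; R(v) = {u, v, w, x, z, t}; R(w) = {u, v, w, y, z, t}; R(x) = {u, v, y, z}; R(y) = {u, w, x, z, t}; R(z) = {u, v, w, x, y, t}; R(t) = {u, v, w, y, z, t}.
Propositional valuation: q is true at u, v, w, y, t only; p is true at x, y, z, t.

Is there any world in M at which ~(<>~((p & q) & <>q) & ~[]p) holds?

No

Recall that []ψ holds at a world iff ψ holds at every accessible world, and <>ψ holds iff ψ holds at some accessible world.
Let φ = ~(<>~((p & q) & <>q) & ~[]p). Evaluate φ at each world:
  u (successors {v, w, x, y, z, t}): φ is false.
  v (successors {u, v, w, x, z, t}): φ is false.
  w (successors {u, v, w, y, z, t}): φ is false.
  x (successors {u, v, y, z}): φ is false.
  y (successors {u, w, x, z, t}): φ is false.
  z (successors {u, v, w, x, y, t}): φ is false.
  t (successors {u, v, w, y, z, t}): φ is false.
For instance, at y:
  At y: <>~((p & q) & <>q) & ~[]p is true, so ~(<>~((p & q) & <>q) & ~[]p) is false.
    At y: <>~((p & q) & <>q) is true, ~[]p is true, so <>~((p & q) & <>q) & ~[]p is true.
      At y: <>~((p & q) & <>q) requires ~((p & q) & <>q) at some successor in {u, w, x, z, t}.
        ~((p & q) & <>q) holds at u, so <>~((p & q) & <>q) is true at y.
      At y: []p is false, so ~[]p is true.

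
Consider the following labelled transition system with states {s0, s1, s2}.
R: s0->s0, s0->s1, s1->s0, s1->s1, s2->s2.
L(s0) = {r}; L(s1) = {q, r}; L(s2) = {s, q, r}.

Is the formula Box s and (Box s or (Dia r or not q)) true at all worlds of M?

No

Recall that Box ψ holds at a world iff ψ holds at every accessible world, and Dia ψ holds iff ψ holds at some accessible world.
Let φ = Box s and (Box s or (Dia r or not q)). Evaluate φ at each world:
  s0 (successors {s0, s1}): φ is false.
  s1 (successors {s0, s1}): φ is false.
  s2 (successors {s2}): φ is true.
Detail at s0 (counterexample):
  At s0: Box s is false, Box s or (Dia r or not q) is true, so Box s and (Box s or (Dia r or not q)) is false.
    At s0: Box s requires s at every successor {s0, s1}.
      s fails at s0, so Box s is false at s0.
    At s0: Box s is false, Dia r or not q is true, so Box s or (Dia r or not q) is true.
      At s0: Box s requires s at every successor {s0, s1}.
        s fails at s0, so Box s is false at s0.
      At s0: Dia r is true, not q is true, so Dia r or not q is true.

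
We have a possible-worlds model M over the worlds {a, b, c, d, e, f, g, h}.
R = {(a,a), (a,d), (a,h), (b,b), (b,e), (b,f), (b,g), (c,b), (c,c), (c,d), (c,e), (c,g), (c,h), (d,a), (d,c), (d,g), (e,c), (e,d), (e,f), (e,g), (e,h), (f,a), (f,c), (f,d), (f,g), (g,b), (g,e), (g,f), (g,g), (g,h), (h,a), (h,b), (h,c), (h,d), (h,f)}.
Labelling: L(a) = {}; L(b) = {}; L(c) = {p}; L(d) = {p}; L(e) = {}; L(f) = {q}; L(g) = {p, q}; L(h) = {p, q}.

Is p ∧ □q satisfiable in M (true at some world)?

Let φ = p ∧ □q. Evaluate φ at each world:
  a (successors {a, d, h}): φ is false.
  b (successors {b, e, f, g}): φ is false.
  c (successors {b, c, d, e, g, h}): φ is false.
  d (successors {a, c, g}): φ is false.
  e (successors {c, d, f, g, h}): φ is false.
  f (successors {a, c, d, g}): φ is false.
  g (successors {b, e, f, g, h}): φ is false.
  h (successors {a, b, c, d, f}): φ is false.
For instance, at e:
  At e: p is false, □q is false, so p ∧ □q is false.
    At e: □q requires q at every successor {c, d, f, g, h}.
      q fails at c, so □q is false at e.

No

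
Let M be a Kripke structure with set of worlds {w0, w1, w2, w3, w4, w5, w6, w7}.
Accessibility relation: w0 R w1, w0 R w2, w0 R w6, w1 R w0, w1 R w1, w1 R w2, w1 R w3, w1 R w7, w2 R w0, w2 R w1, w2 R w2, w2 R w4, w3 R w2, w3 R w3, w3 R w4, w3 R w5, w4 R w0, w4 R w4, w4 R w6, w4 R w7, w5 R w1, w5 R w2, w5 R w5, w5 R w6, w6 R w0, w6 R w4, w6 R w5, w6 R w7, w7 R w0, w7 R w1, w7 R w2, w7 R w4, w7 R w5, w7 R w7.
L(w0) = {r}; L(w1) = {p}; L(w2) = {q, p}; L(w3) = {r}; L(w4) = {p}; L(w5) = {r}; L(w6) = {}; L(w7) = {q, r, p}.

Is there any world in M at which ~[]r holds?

Yes

Let φ = ~[]r. Evaluate φ at each world:
  w0 (successors {w1, w2, w6}): φ is true.
  w1 (successors {w0, w1, w2, w3, w7}): φ is true.
  w2 (successors {w0, w1, w2, w4}): φ is true.
  w3 (successors {w2, w3, w4, w5}): φ is true.
  w4 (successors {w0, w4, w6, w7}): φ is true.
  w5 (successors {w1, w2, w5, w6}): φ is true.
  w6 (successors {w0, w4, w5, w7}): φ is true.
  w7 (successors {w0, w1, w2, w4, w5, w7}): φ is true.
Detail at w0 (witness):
  At w0: []r is false, so ~[]r is true.
    At w0: []r requires r at every successor {w1, w2, w6}.
      r fails at w1, so []r is false at w0.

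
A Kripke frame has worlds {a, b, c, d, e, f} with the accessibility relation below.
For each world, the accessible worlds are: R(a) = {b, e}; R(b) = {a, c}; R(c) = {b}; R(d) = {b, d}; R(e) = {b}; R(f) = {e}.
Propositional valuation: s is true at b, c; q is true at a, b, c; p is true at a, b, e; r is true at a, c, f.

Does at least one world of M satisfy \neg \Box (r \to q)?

Let φ = \neg \Box (r \to q). Evaluate φ at each world:
  a (successors {b, e}): φ is false.
  b (successors {a, c}): φ is false.
  c (successors {b}): φ is false.
  d (successors {b, d}): φ is false.
  e (successors {b}): φ is false.
  f (successors {e}): φ is false.
For instance, at a:
  At a: \Box (r \to q) is true, so \neg \Box (r \to q) is false.
    At a: \Box (r \to q) requires r \to q at every successor {b, e}.
      At b: r \to q is true.
      At e: r \to q is true.
    So \Box (r \to q) is true at a.

No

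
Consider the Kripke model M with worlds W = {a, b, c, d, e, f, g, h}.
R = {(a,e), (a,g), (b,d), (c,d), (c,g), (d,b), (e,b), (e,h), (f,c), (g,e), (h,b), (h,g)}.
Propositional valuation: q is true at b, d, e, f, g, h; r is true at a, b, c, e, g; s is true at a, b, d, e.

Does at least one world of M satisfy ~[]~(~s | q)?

Yes

Let φ = ~[]~(~s | q). Evaluate φ at each world:
  a (successors {e, g}): φ is true.
  b (successors {d}): φ is true.
  c (successors {d, g}): φ is true.
  d (successors {b}): φ is true.
  e (successors {b, h}): φ is true.
  f (successors {c}): φ is true.
  g (successors {e}): φ is true.
  h (successors {b, g}): φ is true.
Detail at a (witness):
  At a: []~(~s | q) is false, so ~[]~(~s | q) is true.
    At a: []~(~s | q) requires ~(~s | q) at every successor {e, g}.
      ~(~s | q) fails at e, so []~(~s | q) is false at a.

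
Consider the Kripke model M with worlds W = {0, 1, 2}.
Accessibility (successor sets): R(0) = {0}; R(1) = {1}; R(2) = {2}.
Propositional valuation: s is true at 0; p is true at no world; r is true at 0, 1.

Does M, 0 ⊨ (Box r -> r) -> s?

At 0: Box r -> r is true, s is true, so (Box r -> r) -> s is true.
  At 0: Box r is true, r is true, so Box r -> r is true.
    At 0: Box r requires r at every successor {0}.
      At 0: r is true.
    So Box r is true at 0.

Yes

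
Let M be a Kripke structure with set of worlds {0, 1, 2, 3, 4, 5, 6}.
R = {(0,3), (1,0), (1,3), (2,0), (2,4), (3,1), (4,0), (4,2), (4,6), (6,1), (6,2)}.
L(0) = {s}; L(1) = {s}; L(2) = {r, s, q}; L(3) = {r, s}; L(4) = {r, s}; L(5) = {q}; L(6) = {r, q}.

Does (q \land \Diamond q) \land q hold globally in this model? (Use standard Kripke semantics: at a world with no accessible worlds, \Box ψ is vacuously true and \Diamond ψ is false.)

No

Let φ = (q \land \Diamond q) \land q. Evaluate φ at each world:
  0 (successors {3}): φ is false.
  1 (successors {0, 3}): φ is false.
  2 (successors {0, 4}): φ is false.
  3 (successors {1}): φ is false.
  4 (successors {0, 2, 6}): φ is false.
  5 (successors ∅): φ is false.
  6 (successors {1, 2}): φ is true.
Detail at 0 (counterexample):
  At 0: q \land \Diamond q is false, q is false, so (q \land \Diamond q) \land q is false.
    At 0: q is false, \Diamond q is false, so q \land \Diamond q is false.
      At 0: \Diamond q requires q at some successor in {3}.
        At 3: q is false.
      So \Diamond q is false at 0.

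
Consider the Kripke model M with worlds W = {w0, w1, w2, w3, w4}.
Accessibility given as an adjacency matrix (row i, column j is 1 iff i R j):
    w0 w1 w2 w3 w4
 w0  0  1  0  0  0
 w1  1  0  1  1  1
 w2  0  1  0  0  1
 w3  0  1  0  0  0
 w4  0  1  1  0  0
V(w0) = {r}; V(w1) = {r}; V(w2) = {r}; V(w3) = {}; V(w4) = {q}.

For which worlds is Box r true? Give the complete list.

w0, w3, w4

Let φ = Box r. Evaluate φ at each world:
  w0 (successors {w1}): φ is true.
  w1 (successors {w0, w2, w3, w4}): φ is false.
  w2 (successors {w1, w4}): φ is false.
  w3 (successors {w1}): φ is true.
  w4 (successors {w1, w2}): φ is true.
For instance, at w0:
  At w0: Box r requires r at every successor {w1}.
    At w1: r is true.
  So Box r is true at w0.
Satisfying worlds: {w0, w3, w4}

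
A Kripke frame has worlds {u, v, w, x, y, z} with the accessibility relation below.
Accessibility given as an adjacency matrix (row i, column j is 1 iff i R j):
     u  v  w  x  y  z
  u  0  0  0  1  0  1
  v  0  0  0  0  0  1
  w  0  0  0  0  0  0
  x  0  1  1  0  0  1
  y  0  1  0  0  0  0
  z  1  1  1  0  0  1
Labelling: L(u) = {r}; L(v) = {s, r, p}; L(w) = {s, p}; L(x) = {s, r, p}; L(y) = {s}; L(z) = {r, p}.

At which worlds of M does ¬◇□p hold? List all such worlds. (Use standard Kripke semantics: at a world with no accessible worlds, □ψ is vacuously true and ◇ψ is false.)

v, w

Recall that □ψ holds at a world iff ψ holds at every accessible world, and ◇ψ holds iff ψ holds at some accessible world.
Let φ = ¬◇□p. Evaluate φ at each world:
  u (successors {x, z}): φ is false.
  v (successors {z}): φ is true.
  w (successors ∅): φ is true.
  x (successors {v, w, z}): φ is false.
  y (successors {v}): φ is false.
  z (successors {u, v, w, z}): φ is false.
For instance, at v:
  At v: ◇□p is false, so ¬◇□p is true.
    At v: ◇□p requires □p at some successor in {z}.
      At z: □p is false.
    So ◇□p is false at v.
Satisfying worlds: {v, w}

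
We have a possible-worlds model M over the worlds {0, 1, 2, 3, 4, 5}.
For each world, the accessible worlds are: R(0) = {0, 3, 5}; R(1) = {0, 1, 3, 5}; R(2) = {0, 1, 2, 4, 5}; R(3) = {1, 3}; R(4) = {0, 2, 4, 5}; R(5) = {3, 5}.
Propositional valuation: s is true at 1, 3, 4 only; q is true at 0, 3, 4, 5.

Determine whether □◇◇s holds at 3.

At 3: □◇◇s requires ◇◇s at every successor {1, 3}.
    At 1: ◇◇s requires ◇s at some successor in {0, 1, 3, 5}.
      ◇s holds at 0, so ◇◇s is true at 1.
    At 3: ◇◇s requires ◇s at some successor in {1, 3}.
      ◇s holds at 1, so ◇◇s is true at 3.
So □◇◇s is true at 3.

Yes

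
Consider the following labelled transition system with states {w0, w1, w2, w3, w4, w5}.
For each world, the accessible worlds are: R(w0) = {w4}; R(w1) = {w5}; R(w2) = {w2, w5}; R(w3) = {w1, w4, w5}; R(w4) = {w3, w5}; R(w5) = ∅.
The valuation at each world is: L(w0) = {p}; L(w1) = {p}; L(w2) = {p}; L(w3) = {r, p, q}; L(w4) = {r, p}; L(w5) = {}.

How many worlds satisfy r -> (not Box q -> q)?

5

Let φ = r -> (not Box q -> q). Evaluate φ at each world:
  w0 (successors {w4}): φ is true.
  w1 (successors {w5}): φ is true.
  w2 (successors {w2, w5}): φ is true.
  w3 (successors {w1, w4, w5}): φ is true.
  w4 (successors {w3, w5}): φ is false.
  w5 (successors ∅): φ is true.
For instance, at w4:
  At w4: r is true, not Box q -> q is false, so r -> (not Box q -> q) is false.
    At w4: not Box q is true, q is false, so not Box q -> q is false.
      At w4: Box q is false, so not Box q is true.
Satisfying worlds: {w0, w1, w2, w3, w5}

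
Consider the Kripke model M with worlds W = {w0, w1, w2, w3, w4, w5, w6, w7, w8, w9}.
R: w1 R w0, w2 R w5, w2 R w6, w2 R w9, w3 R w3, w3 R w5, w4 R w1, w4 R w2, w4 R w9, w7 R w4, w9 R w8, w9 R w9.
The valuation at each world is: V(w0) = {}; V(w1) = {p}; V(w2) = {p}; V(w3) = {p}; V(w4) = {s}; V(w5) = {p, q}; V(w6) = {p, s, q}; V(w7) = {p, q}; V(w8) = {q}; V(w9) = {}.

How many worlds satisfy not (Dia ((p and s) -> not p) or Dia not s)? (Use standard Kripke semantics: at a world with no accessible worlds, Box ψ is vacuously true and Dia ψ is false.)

4

Recall that Dia ψ holds at a world iff ψ holds at some accessible world.
Let φ = not (Dia ((p and s) -> not p) or Dia not s). Evaluate φ at each world:
  w0 (successors ∅): φ is true.
  w1 (successors {w0}): φ is false.
  w2 (successors {w5, w6, w9}): φ is false.
  w3 (successors {w3, w5}): φ is false.
  w4 (successors {w1, w2, w9}): φ is false.
  w5 (successors ∅): φ is true.
  w6 (successors ∅): φ is true.
  w7 (successors {w4}): φ is false.
  w8 (successors ∅): φ is true.
  w9 (successors {w8, w9}): φ is false.
For instance, at w4:
  At w4: Dia ((p and s) -> not p) or Dia not s is true, so not (Dia ((p and s) -> not p) or Dia not s) is false.
    At w4: Dia ((p and s) -> not p) is true, Dia not s is true, so Dia ((p and s) -> not p) or Dia not s is true.
      At w4: Dia ((p and s) -> not p) requires (p and s) -> not p at some successor in {w1, w2, w9}.
        (p and s) -> not p holds at w1, so Dia ((p and s) -> not p) is true at w4.
      At w4: Dia not s requires not s at some successor in {w1, w2, w9}.
        not s holds at w1, so Dia not s is true at w4.
Satisfying worlds: {w0, w5, w6, w8}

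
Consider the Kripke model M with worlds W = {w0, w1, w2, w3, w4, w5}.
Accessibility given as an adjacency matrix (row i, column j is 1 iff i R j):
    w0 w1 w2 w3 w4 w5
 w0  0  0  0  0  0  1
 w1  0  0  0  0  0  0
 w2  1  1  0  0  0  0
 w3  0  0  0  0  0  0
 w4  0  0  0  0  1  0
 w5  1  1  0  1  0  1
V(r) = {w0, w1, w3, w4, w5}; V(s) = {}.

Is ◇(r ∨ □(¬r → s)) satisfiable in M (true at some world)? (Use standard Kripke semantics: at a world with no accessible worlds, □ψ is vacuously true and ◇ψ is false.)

Yes

Let φ = ◇(r ∨ □(¬r → s)). Evaluate φ at each world:
  w0 (successors {w5}): φ is true.
  w1 (successors ∅): φ is false.
  w2 (successors {w0, w1}): φ is true.
  w3 (successors ∅): φ is false.
  w4 (successors {w4}): φ is true.
  w5 (successors {w0, w1, w3, w5}): φ is true.
Detail at w0 (witness):
  At w0: ◇(r ∨ □(¬r → s)) requires r ∨ □(¬r → s) at some successor in {w5}.
    r ∨ □(¬r → s) holds at w5, so ◇(r ∨ □(¬r → s)) is true at w0.
      At w5: r is true, □(¬r → s) is true, so r ∨ □(¬r → s) is true.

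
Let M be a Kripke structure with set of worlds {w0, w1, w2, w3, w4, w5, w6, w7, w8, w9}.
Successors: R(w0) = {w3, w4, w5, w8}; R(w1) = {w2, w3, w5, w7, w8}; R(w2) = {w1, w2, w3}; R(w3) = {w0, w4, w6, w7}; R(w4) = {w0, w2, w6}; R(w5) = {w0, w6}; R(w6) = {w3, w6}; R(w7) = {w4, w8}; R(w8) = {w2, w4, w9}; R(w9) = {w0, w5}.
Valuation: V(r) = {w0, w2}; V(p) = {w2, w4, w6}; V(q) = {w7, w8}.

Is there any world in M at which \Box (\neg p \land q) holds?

No

Let φ = \Box (\neg p \land q). Evaluate φ at each world:
  w0 (successors {w3, w4, w5, w8}): φ is false.
  w1 (successors {w2, w3, w5, w7, w8}): φ is false.
  w2 (successors {w1, w2, w3}): φ is false.
  w3 (successors {w0, w4, w6, w7}): φ is false.
  w4 (successors {w0, w2, w6}): φ is false.
  w5 (successors {w0, w6}): φ is false.
  w6 (successors {w3, w6}): φ is false.
  w7 (successors {w4, w8}): φ is false.
  w8 (successors {w2, w4, w9}): φ is false.
  w9 (successors {w0, w5}): φ is false.
For instance, at w9:
  At w9: \Box (\neg p \land q) requires \neg p \land q at every successor {w0, w5}.
    \neg p \land q fails at w0, so \Box (\neg p \land q) is false at w9.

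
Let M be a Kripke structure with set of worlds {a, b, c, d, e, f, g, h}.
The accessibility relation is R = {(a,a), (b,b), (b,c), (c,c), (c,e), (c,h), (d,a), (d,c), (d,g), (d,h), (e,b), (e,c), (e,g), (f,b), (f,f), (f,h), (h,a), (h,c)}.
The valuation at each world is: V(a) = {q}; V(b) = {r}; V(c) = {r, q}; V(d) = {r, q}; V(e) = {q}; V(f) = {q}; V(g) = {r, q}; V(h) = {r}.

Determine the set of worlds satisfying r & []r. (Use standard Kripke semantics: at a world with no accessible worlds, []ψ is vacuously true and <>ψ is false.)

Let φ = r & []r. Evaluate φ at each world:
  a (successors {a}): φ is false.
  b (successors {b, c}): φ is true.
  c (successors {c, e, h}): φ is false.
  d (successors {a, c, g, h}): φ is false.
  e (successors {b, c, g}): φ is false.
  f (successors {b, f, h}): φ is false.
  g (successors ∅): φ is true.
  h (successors {a, c}): φ is false.
For instance, at e:
  At e: r is false, []r is true, so r & []r is false.
    At e: []r requires r at every successor {b, c, g}.
      At b: r is true.
      At c: r is true.
      At g: r is true.
    So []r is true at e.
Satisfying worlds: {b, g}

b, g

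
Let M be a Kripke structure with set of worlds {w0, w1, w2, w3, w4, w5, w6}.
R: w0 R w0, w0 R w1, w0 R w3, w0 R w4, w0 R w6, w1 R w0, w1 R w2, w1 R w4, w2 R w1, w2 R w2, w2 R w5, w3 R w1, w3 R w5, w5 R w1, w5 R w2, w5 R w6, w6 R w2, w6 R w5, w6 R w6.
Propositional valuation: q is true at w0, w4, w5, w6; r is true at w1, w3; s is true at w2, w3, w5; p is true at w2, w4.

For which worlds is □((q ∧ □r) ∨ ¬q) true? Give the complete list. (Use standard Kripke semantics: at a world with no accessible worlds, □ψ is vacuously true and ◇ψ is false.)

w4

Let φ = □((q ∧ □r) ∨ ¬q). Evaluate φ at each world:
  w0 (successors {w0, w1, w3, w4, w6}): φ is false.
  w1 (successors {w0, w2, w4}): φ is false.
  w2 (successors {w1, w2, w5}): φ is false.
  w3 (successors {w1, w5}): φ is false.
  w4 (successors ∅): φ is true.
  w5 (successors {w1, w2, w6}): φ is false.
  w6 (successors {w2, w5, w6}): φ is false.
For instance, at w0:
  At w0: □((q ∧ □r) ∨ ¬q) requires (q ∧ □r) ∨ ¬q at every successor {w0, w1, w3, w4, w6}.
    (q ∧ □r) ∨ ¬q fails at w0, so □((q ∧ □r) ∨ ¬q) is false at w0.
      At w0: q ∧ □r is false, ¬q is false, so (q ∧ □r) ∨ ¬q is false.
Satisfying worlds: {w4}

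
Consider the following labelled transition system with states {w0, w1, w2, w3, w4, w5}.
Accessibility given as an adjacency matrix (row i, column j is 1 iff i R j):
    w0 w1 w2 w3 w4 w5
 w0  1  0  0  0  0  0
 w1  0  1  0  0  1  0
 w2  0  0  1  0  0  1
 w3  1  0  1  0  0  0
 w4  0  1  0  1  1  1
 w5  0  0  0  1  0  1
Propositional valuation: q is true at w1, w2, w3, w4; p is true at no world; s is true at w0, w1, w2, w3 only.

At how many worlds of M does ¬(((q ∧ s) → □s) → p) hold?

4

Let φ = ¬(((q ∧ s) → □s) → p). Evaluate φ at each world:
  w0 (successors {w0}): φ is true.
  w1 (successors {w1, w4}): φ is false.
  w2 (successors {w2, w5}): φ is false.
  w3 (successors {w0, w2}): φ is true.
  w4 (successors {w1, w3, w4, w5}): φ is true.
  w5 (successors {w3, w5}): φ is true.
For instance, at w0:
  At w0: ((q ∧ s) → □s) → p is false, so ¬(((q ∧ s) → □s) → p) is true.
    At w0: (q ∧ s) → □s is true, p is false, so ((q ∧ s) → □s) → p is false.
      At w0: q ∧ s is false, □s is true, so (q ∧ s) → □s is true.
Satisfying worlds: {w0, w3, w4, w5}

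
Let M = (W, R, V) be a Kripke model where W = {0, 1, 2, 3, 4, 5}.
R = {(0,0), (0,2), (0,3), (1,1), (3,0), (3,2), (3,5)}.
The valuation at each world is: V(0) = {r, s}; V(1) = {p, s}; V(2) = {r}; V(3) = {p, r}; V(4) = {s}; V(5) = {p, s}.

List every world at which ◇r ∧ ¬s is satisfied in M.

3

Let φ = ◇r ∧ ¬s. Evaluate φ at each world:
  0 (successors {0, 2, 3}): φ is false.
  1 (successors {1}): φ is false.
  2 (successors ∅): φ is false.
  3 (successors {0, 2, 5}): φ is true.
  4 (successors ∅): φ is false.
  5 (successors ∅): φ is false.
For instance, at 3:
  At 3: ◇r is true, ¬s is true, so ◇r ∧ ¬s is true.
    At 3: ◇r requires r at some successor in {0, 2, 5}.
      r holds at 0, so ◇r is true at 3.
Satisfying worlds: {3}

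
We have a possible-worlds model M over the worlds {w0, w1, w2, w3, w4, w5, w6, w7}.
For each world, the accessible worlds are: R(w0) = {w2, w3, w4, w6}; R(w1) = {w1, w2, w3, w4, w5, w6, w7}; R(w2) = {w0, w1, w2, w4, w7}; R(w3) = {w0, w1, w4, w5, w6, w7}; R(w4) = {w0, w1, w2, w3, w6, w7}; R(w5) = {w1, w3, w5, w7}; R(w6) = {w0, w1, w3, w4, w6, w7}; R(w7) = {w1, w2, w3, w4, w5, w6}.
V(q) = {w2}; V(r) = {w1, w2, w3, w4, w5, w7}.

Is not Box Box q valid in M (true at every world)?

Recall that Box ψ holds at a world iff ψ holds at every accessible world, and Dia ψ holds iff ψ holds at some accessible world.
Let φ = not Box Box q. Evaluate φ at each world:
  w0 (successors {w2, w3, w4, w6}): φ is true.
  w1 (successors {w1, w2, w3, w4, w5, w6, w7}): φ is true.
  w2 (successors {w0, w1, w2, w4, w7}): φ is true.
  w3 (successors {w0, w1, w4, w5, w6, w7}): φ is true.
  w4 (successors {w0, w1, w2, w3, w6, w7}): φ is true.
  w5 (successors {w1, w3, w5, w7}): φ is true.
  w6 (successors {w0, w1, w3, w4, w6, w7}): φ is true.
  w7 (successors {w1, w2, w3, w4, w5, w6}): φ is true.
For instance, at w1:
  At w1: Box Box q is false, so not Box Box q is true.
    At w1: Box Box q requires Box q at every successor {w1, w2, w3, w4, w5, w6, w7}.
      Box q fails at w1, so Box Box q is false at w1.

Yes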